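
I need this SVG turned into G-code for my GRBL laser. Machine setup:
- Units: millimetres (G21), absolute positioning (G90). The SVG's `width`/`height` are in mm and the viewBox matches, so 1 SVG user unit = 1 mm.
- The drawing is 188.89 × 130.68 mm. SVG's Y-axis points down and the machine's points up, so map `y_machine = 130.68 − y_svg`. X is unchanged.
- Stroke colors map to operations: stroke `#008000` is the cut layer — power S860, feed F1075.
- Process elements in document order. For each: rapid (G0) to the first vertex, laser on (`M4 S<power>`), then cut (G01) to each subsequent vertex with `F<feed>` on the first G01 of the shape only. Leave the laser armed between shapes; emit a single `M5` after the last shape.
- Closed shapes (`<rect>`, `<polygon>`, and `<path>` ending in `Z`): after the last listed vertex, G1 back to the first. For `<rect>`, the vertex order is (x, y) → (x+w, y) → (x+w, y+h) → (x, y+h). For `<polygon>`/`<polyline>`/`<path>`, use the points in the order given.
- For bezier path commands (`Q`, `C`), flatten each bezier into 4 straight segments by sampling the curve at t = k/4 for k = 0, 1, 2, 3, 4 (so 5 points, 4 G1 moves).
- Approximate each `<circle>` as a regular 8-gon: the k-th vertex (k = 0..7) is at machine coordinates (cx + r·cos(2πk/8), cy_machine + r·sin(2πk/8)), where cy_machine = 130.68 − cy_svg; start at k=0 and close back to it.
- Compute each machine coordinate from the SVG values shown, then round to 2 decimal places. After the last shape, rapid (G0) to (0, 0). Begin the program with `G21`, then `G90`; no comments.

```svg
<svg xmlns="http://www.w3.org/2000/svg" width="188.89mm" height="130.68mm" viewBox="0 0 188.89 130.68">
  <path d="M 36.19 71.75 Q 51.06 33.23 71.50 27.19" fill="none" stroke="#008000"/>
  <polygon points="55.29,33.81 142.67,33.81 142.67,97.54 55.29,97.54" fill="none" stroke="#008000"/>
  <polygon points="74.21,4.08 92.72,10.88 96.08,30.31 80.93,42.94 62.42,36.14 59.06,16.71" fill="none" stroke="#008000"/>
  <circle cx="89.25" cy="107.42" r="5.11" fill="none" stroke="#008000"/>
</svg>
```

viewBox `0 0 188.89 130.68` with mm width/height → 1 unit = 1 mm. Flip: y_m = 130.68 − y_svg.

**Shape 1** — `<path>` quadratic bezier, stroke `#008000` → cut (S860, F1075). Control points (SVG): P0=(36.19,71.75), P1=(51.06,33.23), P2=(71.50,27.19); sampled at t=k/4. Machine vertices: (36.19,58.93) → (43.97,76.16) → (52.45,89.33) → (61.63,98.44) → (71.50,103.49). Open path.

**Shape 2** — `<polygon>` rectangle, stroke `#008000` → cut (S860, F1075). Machine vertices: (55.29,96.87) → (142.67,96.87) → (142.67,33.14) → (55.29,33.14) → (55.29,96.87). Closed: final G1 returns to the first vertex.

**Shape 3** — `<polygon>` regular polygon, stroke `#008000` → cut (S860, F1075). Machine vertices: (74.21,126.60) → (92.72,119.80) → (96.08,100.37) → (80.93,87.74) → (62.42,94.54) → (59.06,113.97) → (74.21,126.60). Closed: final G1 returns to the first vertex.

**Shape 4** — `<circle>` circle, stroke `#008000` → cut (S860, F1075). Machine vertices: (94.36,23.26) → (92.86,26.87) → (89.25,28.37) → (85.64,26.87) → (84.14,23.26) → (85.64,19.65) → (89.25,18.15) → (92.86,19.65) → (94.36,23.26). Closed: final G1 returns to the first vertex.

G21
G90
G0 X36.19 Y58.93
M4 S860
G01 X43.97 Y76.16 F1075
G01 X52.45 Y89.33
G01 X61.63 Y98.44
G01 X71.50 Y103.49
G0 X55.29 Y96.87
M4 S860
G01 X142.67 Y96.87 F1075
G01 X142.67 Y33.14
G01 X55.29 Y33.14
G01 X55.29 Y96.87
G0 X74.21 Y126.60
M4 S860
G01 X92.72 Y119.80 F1075
G01 X96.08 Y100.37
G01 X80.93 Y87.74
G01 X62.42 Y94.54
G01 X59.06 Y113.97
G01 X74.21 Y126.60
G0 X94.36 Y23.26
M4 S860
G01 X92.86 Y26.87 F1075
G01 X89.25 Y28.37
G01 X85.64 Y26.87
G01 X84.14 Y23.26
G01 X85.64 Y19.65
G01 X89.25 Y18.15
G01 X92.86 Y19.65
G01 X94.36 Y23.26
M5
G0 X0.00 Y0.00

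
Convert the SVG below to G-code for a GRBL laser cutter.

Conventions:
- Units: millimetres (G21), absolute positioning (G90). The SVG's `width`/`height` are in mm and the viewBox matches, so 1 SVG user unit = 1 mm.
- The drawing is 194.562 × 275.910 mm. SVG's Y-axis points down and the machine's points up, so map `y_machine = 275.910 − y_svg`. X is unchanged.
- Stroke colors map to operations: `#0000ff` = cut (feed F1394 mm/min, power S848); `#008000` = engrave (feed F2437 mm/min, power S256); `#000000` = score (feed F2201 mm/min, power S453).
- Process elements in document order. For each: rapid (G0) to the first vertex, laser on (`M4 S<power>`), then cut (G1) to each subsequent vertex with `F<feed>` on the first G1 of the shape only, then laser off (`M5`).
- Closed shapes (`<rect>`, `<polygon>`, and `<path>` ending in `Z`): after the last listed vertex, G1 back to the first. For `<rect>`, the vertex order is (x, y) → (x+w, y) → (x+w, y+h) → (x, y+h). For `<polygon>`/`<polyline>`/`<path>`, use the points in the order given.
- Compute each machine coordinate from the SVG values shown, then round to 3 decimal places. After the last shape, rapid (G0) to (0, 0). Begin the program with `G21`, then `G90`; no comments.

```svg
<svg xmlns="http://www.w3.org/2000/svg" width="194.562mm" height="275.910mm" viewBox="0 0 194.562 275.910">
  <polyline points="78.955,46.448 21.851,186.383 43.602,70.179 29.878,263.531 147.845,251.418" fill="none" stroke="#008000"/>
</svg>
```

G21
G90
G0 X78.955 Y229.462
M4 S256
G1 X21.851 Y89.527 F2437
G1 X43.602 Y205.731
G1 X29.878 Y12.379
G1 X147.845 Y24.492
M5
G0 X0.000 Y0.000

1 u = 1 mm; y_m = 275.910 − y.

[1] `<polyline>` open polyline, #008000→engrave S256 F2437: (78.955,229.462) → (21.851,89.527) → (43.602,205.731) → (29.878,12.379) → (147.845,24.492)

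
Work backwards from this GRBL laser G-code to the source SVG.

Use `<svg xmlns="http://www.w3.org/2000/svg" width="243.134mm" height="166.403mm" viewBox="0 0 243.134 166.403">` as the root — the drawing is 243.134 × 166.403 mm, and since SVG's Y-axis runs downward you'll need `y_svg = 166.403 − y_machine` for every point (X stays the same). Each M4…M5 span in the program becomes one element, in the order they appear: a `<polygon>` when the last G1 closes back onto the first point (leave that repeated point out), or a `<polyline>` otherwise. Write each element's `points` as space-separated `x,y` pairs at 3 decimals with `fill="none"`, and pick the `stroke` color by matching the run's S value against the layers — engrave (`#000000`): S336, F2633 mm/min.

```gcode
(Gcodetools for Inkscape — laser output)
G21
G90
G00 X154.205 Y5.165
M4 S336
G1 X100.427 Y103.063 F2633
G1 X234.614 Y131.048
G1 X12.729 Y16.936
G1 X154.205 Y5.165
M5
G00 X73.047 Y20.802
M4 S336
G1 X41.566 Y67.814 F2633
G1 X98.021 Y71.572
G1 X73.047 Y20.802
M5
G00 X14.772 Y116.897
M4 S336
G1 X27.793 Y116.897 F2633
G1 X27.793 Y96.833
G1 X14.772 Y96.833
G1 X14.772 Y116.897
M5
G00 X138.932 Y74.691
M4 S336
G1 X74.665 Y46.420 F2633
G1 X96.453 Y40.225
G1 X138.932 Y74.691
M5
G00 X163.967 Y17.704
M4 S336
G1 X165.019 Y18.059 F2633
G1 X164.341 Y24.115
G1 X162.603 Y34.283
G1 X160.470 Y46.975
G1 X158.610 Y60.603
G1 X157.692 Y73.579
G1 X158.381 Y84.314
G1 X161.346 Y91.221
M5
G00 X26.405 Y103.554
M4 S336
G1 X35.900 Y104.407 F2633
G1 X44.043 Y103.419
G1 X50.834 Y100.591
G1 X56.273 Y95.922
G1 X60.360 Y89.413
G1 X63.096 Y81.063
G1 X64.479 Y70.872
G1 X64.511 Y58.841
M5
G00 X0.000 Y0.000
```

<svg xmlns="http://www.w3.org/2000/svg" width="243.134mm" height="166.403mm" viewBox="0 0 243.134 166.403">
  <polygon points="154.205,161.238 100.427,63.340 234.614,35.355 12.729,149.467" fill="none" stroke="#000000"/>
  <polygon points="73.047,145.601 41.566,98.589 98.021,94.831" fill="none" stroke="#000000"/>
  <polygon points="14.772,49.506 27.793,49.506 27.793,69.570 14.772,69.570" fill="none" stroke="#000000"/>
  <polygon points="138.932,91.712 74.665,119.983 96.453,126.178" fill="none" stroke="#000000"/>
  <polyline points="163.967,148.699 165.019,148.344 164.341,142.288 162.603,132.120 160.470,119.428 158.610,105.800 157.692,92.824 158.381,82.089 161.346,75.182" fill="none" stroke="#000000"/>
  <polyline points="26.405,62.849 35.900,61.996 44.043,62.984 50.834,65.812 56.273,70.481 60.360,76.990 63.096,85.340 64.479,95.531 64.511,107.562" fill="none" stroke="#000000"/>
</svg>

Machine Y-up, SVG Y-down with viewBox height 166.403, so y_svg = 166.403 − y_machine; X carries over. Every run uses S336, so all elements get stroke `#000000` (engrave).

Run 1: The run returns to its start, so emit a `<polygon>` with points (Y-flipped): 154.205,161.238 100.427,63.340 234.614,35.355 12.729,149.467.

Run 2: The run returns to its start, so emit a `<polygon>` with points (Y-flipped): 73.047,145.601 41.566,98.589 98.021,94.831.

Run 3: The run returns to its start, so emit a `<polygon>` with points (Y-flipped): 14.772,49.506 27.793,49.506 27.793,69.570 14.772,69.570.

Run 4: The run returns to its start, so emit a `<polygon>` with points (Y-flipped): 138.932,91.712 74.665,119.983 96.453,126.178.

Run 5: The run is open, so emit a `<polyline>` with points (Y-flipped): 163.967,148.699 165.019,148.344 164.341,142.288 162.603,132.120 160.470,119.428 158.610,105.800 157.692,92.824 158.381,82.089 161.346,75.182.

Run 6: The run is open, so emit a `<polyline>` with points (Y-flipped): 26.405,62.849 35.900,61.996 44.043,62.984 50.834,65.812 56.273,70.481 60.360,76.990 63.096,85.340 64.479,95.531 64.511,107.562.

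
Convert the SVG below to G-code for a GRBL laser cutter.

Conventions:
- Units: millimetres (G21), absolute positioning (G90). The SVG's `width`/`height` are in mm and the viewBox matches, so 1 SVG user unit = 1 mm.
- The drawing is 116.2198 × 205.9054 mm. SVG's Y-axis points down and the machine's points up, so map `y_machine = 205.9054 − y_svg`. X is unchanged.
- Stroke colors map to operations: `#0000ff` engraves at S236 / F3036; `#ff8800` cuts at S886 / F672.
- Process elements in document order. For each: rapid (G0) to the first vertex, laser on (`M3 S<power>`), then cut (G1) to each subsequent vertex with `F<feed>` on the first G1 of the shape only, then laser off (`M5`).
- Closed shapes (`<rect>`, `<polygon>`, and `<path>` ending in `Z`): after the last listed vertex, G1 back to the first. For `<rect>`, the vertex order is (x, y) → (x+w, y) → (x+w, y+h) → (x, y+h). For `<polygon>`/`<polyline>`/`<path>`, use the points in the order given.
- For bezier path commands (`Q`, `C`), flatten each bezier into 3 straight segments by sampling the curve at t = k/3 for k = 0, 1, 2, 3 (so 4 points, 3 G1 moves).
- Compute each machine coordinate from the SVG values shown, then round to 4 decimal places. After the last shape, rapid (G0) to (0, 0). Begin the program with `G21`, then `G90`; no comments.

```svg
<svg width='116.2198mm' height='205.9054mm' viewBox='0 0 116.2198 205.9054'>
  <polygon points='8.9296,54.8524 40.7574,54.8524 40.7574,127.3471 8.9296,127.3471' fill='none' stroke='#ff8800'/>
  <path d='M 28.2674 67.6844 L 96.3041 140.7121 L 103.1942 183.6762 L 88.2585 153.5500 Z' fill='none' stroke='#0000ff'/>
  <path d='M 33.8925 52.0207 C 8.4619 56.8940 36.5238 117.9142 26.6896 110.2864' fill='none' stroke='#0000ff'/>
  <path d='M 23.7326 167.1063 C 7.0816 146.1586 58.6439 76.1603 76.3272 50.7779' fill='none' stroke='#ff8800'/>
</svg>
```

viewBox `0 0 116.2198 205.9054` with mm width/height → 1 unit = 1 mm. Flip: y_m = 205.9054 − y_svg.

**Shape 1** — `<polygon>` rectangle, stroke `#ff8800` → cut (S886, F672). Machine vertices: (8.9296,151.0530) → (40.7574,151.0530) → (40.7574,78.5583) → (8.9296,78.5583) → (8.9296,151.0530). Closed: final G1 returns to the first vertex.

**Shape 2** — `<path>` closed polygon, stroke `#0000ff` → engrave (S236, F3036). Machine vertices: (28.2674,138.2210) → (96.3041,65.1933) → (103.1942,22.2292) → (88.2585,52.3554) → (28.2674,138.2210). Closed: final G1 returns to the first vertex.

**Shape 3** — `<path>` cubic bezier, stroke `#0000ff` → engrave (S236, F3036). Control points (SVG): P0=(33.8925,52.0207), P1=(8.4619,56.8940), P2=(36.5238,117.9142), P3=(26.6896,110.2864); sampled at t=k/3. Machine vertices: (33.8925,153.8847) → (22.9080,134.9178) → (27.2765,106.2518) → (26.6896,95.6190). Open path.

**Shape 4** — `<path>` cubic bezier, stroke `#ff8800` → cut (S886, F672). Control points (SVG): P0=(23.7326,167.1063), P1=(7.0816,146.1586), P2=(58.6439,76.1603), P3=(76.3272,50.7779); sampled at t=k/3. Machine vertices: (23.7326,38.7991) → (26.0382,72.6279) → (51.1321,118.3423) → (76.3272,155.1275). Open path.

G21
G90
G0 X8.9296 Y151.0530
M3 S886
G1 X40.7574 Y151.0530 F672
G1 X40.7574 Y78.5583
G1 X8.9296 Y78.5583
G1 X8.9296 Y151.0530
M5
G0 X28.2674 Y138.2210
M3 S236
G1 X96.3041 Y65.1933 F3036
G1 X103.1942 Y22.2292
G1 X88.2585 Y52.3554
G1 X28.2674 Y138.2210
M5
G0 X33.8925 Y153.8847
M3 S236
G1 X22.9080 Y134.9178 F3036
G1 X27.2765 Y106.2518
G1 X26.6896 Y95.6190
M5
G0 X23.7326 Y38.7991
M3 S886
G1 X26.0382 Y72.6279 F672
G1 X51.1321 Y118.3423
G1 X76.3272 Y155.1275
M5
G0 X0.0000 Y0.0000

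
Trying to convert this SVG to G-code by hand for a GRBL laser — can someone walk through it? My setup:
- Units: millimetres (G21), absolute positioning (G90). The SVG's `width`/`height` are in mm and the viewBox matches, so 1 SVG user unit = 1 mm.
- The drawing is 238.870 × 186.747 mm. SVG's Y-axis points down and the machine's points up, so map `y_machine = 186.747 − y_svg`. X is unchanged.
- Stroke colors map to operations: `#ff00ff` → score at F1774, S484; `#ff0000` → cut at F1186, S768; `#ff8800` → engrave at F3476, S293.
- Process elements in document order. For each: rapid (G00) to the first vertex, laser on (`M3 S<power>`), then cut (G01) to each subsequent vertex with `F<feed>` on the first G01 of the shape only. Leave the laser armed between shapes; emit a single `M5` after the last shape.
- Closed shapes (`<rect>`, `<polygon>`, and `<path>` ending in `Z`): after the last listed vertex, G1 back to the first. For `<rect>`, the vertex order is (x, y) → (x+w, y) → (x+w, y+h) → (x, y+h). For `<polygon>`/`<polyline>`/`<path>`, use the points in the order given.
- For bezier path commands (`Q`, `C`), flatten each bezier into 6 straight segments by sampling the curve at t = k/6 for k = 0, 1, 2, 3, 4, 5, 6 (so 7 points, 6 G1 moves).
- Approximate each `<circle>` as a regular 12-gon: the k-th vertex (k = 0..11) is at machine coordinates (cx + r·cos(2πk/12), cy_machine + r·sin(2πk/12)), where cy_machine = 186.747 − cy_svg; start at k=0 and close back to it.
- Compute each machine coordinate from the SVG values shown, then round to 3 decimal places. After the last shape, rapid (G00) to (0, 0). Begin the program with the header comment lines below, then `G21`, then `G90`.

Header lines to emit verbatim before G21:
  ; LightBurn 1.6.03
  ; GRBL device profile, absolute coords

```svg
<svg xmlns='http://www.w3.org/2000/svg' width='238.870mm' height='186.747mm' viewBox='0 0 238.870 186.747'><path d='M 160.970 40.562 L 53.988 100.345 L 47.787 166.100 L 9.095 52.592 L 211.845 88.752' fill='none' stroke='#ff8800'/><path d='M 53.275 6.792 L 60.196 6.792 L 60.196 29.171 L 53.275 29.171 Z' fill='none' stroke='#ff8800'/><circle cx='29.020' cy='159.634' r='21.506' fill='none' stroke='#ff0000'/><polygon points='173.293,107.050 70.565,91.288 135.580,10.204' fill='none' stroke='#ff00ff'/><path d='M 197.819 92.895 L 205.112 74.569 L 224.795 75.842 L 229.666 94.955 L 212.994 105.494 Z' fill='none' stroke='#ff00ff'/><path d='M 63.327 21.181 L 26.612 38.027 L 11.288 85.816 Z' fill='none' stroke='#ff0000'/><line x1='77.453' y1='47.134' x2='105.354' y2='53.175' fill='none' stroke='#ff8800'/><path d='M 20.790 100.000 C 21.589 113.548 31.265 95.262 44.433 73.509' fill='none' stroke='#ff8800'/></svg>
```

Since the viewBox matches the mm dimensions, user units are millimetres directly. The only transform is the Y-flip y_m = 186.747 − y_svg.

Shape 1 is a open polyline drawn with `<path>`. Its stroke #ff8800 means engrave at S293, F3476. After flipping Y the toolpath is (160.970,146.185) → (53.988,86.402) → (47.787,20.647) → (9.095,134.155) → (211.845,97.995).

Shape 2 is a rectangle drawn with `<path>`. Its stroke #ff8800 means engrave at S293, F3476. After flipping Y the toolpath is (53.275,179.955) → (60.196,179.955) → (60.196,157.576) → (53.275,157.576) → (53.275,179.955), returning to the start.

Shape 3 is a circle drawn with `<circle>`. Its stroke #ff0000 means cut at S768, F1186. After flipping Y the toolpath is (50.526,27.113) → (47.645,37.866) → (39.773,45.738) → (29.020,48.619) → (18.267,45.738) → (10.395,37.866) → (7.514,27.113) → (10.395,16.360) → (18.267,8.488) → (29.020,5.607) → (39.773,8.488) → (47.645,16.360) → (50.526,27.113), returning to the start.

Shape 4 is a regular polygon drawn with `<polygon>`. Its stroke #ff00ff means score at S484, F1774. After flipping Y the toolpath is (173.293,79.697) → (70.565,95.459) → (135.580,176.543) → (173.293,79.697), returning to the start.

Shape 5 is a regular polygon drawn with `<path>`. Its stroke #ff00ff means score at S484, F1774. After flipping Y the toolpath is (197.819,93.852) → (205.112,112.178) → (224.795,110.905) → (229.666,91.792) → (212.994,81.253) → (197.819,93.852), returning to the start.

Shape 6 is a closed polygon drawn with `<path>`. Its stroke #ff0000 means cut at S768, F1186. After flipping Y the toolpath is (63.327,165.566) → (26.612,148.720) → (11.288,100.931) → (63.327,165.566), returning to the start.

Shape 7 is a line segment drawn with `<line>`. Its stroke #ff8800 means engrave at S293, F3476. After flipping Y the toolpath is (77.453,139.613) → (105.354,133.572).

Shape 8 is a cubic bezier drawn with `<path>`. Its stroke #ff8800 means engrave at S293, F3476. After flipping Y the toolpath is (20.790,86.747) → (21.904,82.495) → (24.349,82.760) → (27.973,86.755) → (32.628,93.691) → (38.165,102.782) → (44.433,113.238).

; LightBurn 1.6.03
; GRBL device profile, absolute coords
G21
G90
G00 X160.970 Y146.185
M3 S293
G01 X53.988 Y86.402 F3476
G01 X47.787 Y20.647
G01 X9.095 Y134.155
G01 X211.845 Y97.995
G00 X53.275 Y179.955
M3 S293
G01 X60.196 Y179.955 F3476
G01 X60.196 Y157.576
G01 X53.275 Y157.576
G01 X53.275 Y179.955
G00 X50.526 Y27.113
M3 S768
G01 X47.645 Y37.866 F1186
G01 X39.773 Y45.738
G01 X29.020 Y48.619
G01 X18.267 Y45.738
G01 X10.395 Y37.866
G01 X7.514 Y27.113
G01 X10.395 Y16.360
G01 X18.267 Y8.488
G01 X29.020 Y5.607
G01 X39.773 Y8.488
G01 X47.645 Y16.360
G01 X50.526 Y27.113
G00 X173.293 Y79.697
M3 S484
G01 X70.565 Y95.459 F1774
G01 X135.580 Y176.543
G01 X173.293 Y79.697
G00 X197.819 Y93.852
M3 S484
G01 X205.112 Y112.178 F1774
G01 X224.795 Y110.905
G01 X229.666 Y91.792
G01 X212.994 Y81.253
G01 X197.819 Y93.852
G00 X63.327 Y165.566
M3 S768
G01 X26.612 Y148.720 F1186
G01 X11.288 Y100.931
G01 X63.327 Y165.566
G00 X77.453 Y139.613
M3 S293
G01 X105.354 Y133.572 F3476
G00 X20.790 Y86.747
M3 S293
G01 X21.904 Y82.495 F3476
G01 X24.349 Y82.760
G01 X27.973 Y86.755
G01 X32.628 Y93.691
G01 X38.165 Y102.782
G01 X44.433 Y113.238
M5
G00 X0.000 Y0.000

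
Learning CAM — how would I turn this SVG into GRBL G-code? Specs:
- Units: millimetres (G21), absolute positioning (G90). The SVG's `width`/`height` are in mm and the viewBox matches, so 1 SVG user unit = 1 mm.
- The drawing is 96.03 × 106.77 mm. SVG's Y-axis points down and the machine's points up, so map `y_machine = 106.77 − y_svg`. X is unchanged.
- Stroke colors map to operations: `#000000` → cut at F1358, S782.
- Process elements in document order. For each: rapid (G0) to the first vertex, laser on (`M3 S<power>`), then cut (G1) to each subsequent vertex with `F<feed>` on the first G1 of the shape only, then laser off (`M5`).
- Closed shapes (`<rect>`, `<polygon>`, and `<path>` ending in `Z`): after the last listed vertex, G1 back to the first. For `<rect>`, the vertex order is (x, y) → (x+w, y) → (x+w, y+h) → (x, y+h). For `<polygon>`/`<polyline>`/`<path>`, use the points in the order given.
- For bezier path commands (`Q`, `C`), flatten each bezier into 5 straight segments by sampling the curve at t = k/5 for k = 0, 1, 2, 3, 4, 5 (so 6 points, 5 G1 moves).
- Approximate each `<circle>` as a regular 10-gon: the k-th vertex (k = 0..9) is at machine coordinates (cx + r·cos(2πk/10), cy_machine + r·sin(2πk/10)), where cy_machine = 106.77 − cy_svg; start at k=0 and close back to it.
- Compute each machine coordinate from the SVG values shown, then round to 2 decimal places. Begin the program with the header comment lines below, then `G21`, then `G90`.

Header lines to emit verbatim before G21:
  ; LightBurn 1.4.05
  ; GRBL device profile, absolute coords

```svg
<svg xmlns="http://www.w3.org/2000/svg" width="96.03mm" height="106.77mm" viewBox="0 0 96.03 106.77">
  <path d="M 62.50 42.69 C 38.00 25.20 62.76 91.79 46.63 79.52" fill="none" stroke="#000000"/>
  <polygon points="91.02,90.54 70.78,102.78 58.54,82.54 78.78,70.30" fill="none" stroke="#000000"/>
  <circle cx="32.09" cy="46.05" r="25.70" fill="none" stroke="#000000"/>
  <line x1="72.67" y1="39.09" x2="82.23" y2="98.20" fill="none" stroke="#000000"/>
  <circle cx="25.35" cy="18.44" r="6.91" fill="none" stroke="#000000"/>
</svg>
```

viewBox `0 0 96.03 106.77` with mm width/height → 1 unit = 1 mm. Flip: y_m = 106.77 − y_svg.

**Shape 1** — `<path>` cubic bezier, stroke `#000000` → cut (S782, F1358). Control points (SVG): P0=(62.50,42.69), P1=(38.00,25.20), P2=(62.76,91.79), P3=(46.63,79.52); sampled at t=k/5. Machine vertices: (62.50,64.08) → (52.99,65.79) → (50.98,55.14) → (52.13,39.95) → (52.12,28.05) → (46.63,27.25). Open path.

**Shape 2** — `<polygon>` regular polygon, stroke `#000000` → cut (S782, F1358). Machine vertices: (91.02,16.23) → (70.78,3.99) → (58.54,24.23) → (78.78,36.47) → (91.02,16.23). Closed: final G1 returns to the first vertex.

**Shape 3** — `<circle>` circle, stroke `#000000` → cut (S782, F1358). Machine vertices: (57.79,60.72) → (52.88,75.83) → (40.03,85.16) → (24.15,85.16) → (11.30,75.83) → (6.39,60.72) → (11.30,45.61) → (24.15,36.28) → (40.03,36.28) → (52.88,45.61) → (57.79,60.72). Closed: final G1 returns to the first vertex.

**Shape 4** — `<line>` line segment, stroke `#000000` → cut (S782, F1358). Machine vertices: (72.67,67.68) → (82.23,8.57). Open path.

**Shape 5** — `<circle>` circle, stroke `#000000` → cut (S782, F1358). Machine vertices: (32.26,88.33) → (30.94,92.39) → (27.49,94.90) → (23.21,94.90) → (19.76,92.39) → (18.44,88.33) → (19.76,84.27) → (23.21,81.76) → (27.49,81.76) → (30.94,84.27) → (32.26,88.33). Closed: final G1 returns to the first vertex.

; LightBurn 1.4.05
; GRBL device profile, absolute coords
G21
G90
G0 X62.50 Y64.08
M3 S782
G1 X52.99 Y65.79 F1358
G1 X50.98 Y55.14
G1 X52.13 Y39.95
G1 X52.12 Y28.05
G1 X46.63 Y27.25
M5
G0 X91.02 Y16.23
M3 S782
G1 X70.78 Y3.99 F1358
G1 X58.54 Y24.23
G1 X78.78 Y36.47
G1 X91.02 Y16.23
M5
G0 X57.79 Y60.72
M3 S782
G1 X52.88 Y75.83 F1358
G1 X40.03 Y85.16
G1 X24.15 Y85.16
G1 X11.30 Y75.83
G1 X6.39 Y60.72
G1 X11.30 Y45.61
G1 X24.15 Y36.28
G1 X40.03 Y36.28
G1 X52.88 Y45.61
G1 X57.79 Y60.72
M5
G0 X72.67 Y67.68
M3 S782
G1 X82.23 Y8.57 F1358
M5
G0 X32.26 Y88.33
M3 S782
G1 X30.94 Y92.39 F1358
G1 X27.49 Y94.90
G1 X23.21 Y94.90
G1 X19.76 Y92.39
G1 X18.44 Y88.33
G1 X19.76 Y84.27
G1 X23.21 Y81.76
G1 X27.49 Y81.76
G1 X30.94 Y84.27
G1 X32.26 Y88.33
M5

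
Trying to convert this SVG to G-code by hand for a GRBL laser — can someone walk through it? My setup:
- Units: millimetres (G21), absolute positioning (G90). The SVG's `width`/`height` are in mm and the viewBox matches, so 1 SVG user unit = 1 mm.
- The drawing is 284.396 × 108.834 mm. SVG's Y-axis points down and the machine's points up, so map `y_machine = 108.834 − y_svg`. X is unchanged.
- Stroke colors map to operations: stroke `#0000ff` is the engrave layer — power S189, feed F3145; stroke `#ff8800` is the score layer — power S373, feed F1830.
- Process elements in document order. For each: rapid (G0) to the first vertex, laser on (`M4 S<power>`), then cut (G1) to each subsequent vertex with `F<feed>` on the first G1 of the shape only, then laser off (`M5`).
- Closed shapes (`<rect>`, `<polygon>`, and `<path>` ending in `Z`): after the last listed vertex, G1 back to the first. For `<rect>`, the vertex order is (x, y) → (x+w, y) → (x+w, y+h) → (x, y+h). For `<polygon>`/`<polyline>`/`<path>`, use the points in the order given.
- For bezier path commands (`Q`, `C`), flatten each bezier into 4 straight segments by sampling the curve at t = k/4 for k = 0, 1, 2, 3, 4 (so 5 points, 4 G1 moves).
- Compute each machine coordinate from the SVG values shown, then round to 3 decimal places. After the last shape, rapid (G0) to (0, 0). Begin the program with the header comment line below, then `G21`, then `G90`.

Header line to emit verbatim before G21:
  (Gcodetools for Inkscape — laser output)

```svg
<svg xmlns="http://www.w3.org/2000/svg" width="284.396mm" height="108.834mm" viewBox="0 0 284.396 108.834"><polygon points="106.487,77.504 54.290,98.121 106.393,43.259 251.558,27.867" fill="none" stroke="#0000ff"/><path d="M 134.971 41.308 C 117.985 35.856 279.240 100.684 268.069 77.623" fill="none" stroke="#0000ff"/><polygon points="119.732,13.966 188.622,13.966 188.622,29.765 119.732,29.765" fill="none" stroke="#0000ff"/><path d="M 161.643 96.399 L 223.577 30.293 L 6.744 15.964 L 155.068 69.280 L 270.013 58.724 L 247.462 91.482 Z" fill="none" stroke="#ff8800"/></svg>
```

(Gcodetools for Inkscape — laser output)
G21
G90
G0 X106.487 Y31.330
M4 S189
G1 X54.290 Y10.713 F3145
G1 X106.393 Y65.575
G1 X251.558 Y80.967
G1 X106.487 Y31.330
M5
G0 X134.971 Y67.526
M4 S189
G1 X150.173 Y60.909 F3145
G1 X199.339 Y42.765
G1 X249.597 Y27.923
G1 X268.069 Y31.211
M5
G0 X119.732 Y94.868
M4 S189
G1 X188.622 Y94.868 F3145
G1 X188.622 Y79.069
G1 X119.732 Y79.069
G1 X119.732 Y94.868
M5
G0 X161.643 Y12.435
M4 S373
G1 X223.577 Y78.541 F1830
G1 X6.744 Y92.870
G1 X155.068 Y39.554
G1 X270.013 Y50.110
G1 X247.462 Y17.352
G1 X161.643 Y12.435
M5
G0 X0.000 Y0.000

viewBox `0 0 284.396 108.834` with mm width/height → 1 unit = 1 mm. Flip: y_m = 108.834 − y_svg.

**Shape 1** — `<polygon>` closed polygon, stroke `#0000ff` → engrave (S189, F3145). Machine vertices: (106.487,31.330) → (54.290,10.713) → (106.393,65.575) → (251.558,80.967) → (106.487,31.330). Closed: final G1 returns to the first vertex.

**Shape 2** — `<path>` cubic bezier, stroke `#0000ff` → engrave (S189, F3145). Control points (SVG): P0=(134.971,41.308), P1=(117.985,35.856), P2=(279.240,100.684), P3=(268.069,77.623); sampled at t=k/4. Machine vertices: (134.971,67.526) → (150.173,60.909) → (199.339,42.765) → (249.597,27.923) → (268.069,31.211). Open path.

**Shape 3** — `<polygon>` rectangle, stroke `#0000ff` → engrave (S189, F3145). Machine vertices: (119.732,94.868) → (188.622,94.868) → (188.622,79.069) → (119.732,79.069) → (119.732,94.868). Closed: final G1 returns to the first vertex.

**Shape 4** — `<path>` closed polygon, stroke `#ff8800` → score (S373, F1830). Machine vertices: (161.643,12.435) → (223.577,78.541) → (6.744,92.870) → (155.068,39.554) → (270.013,50.110) → (247.462,17.352) → (161.643,12.435). Closed: final G1 returns to the first vertex.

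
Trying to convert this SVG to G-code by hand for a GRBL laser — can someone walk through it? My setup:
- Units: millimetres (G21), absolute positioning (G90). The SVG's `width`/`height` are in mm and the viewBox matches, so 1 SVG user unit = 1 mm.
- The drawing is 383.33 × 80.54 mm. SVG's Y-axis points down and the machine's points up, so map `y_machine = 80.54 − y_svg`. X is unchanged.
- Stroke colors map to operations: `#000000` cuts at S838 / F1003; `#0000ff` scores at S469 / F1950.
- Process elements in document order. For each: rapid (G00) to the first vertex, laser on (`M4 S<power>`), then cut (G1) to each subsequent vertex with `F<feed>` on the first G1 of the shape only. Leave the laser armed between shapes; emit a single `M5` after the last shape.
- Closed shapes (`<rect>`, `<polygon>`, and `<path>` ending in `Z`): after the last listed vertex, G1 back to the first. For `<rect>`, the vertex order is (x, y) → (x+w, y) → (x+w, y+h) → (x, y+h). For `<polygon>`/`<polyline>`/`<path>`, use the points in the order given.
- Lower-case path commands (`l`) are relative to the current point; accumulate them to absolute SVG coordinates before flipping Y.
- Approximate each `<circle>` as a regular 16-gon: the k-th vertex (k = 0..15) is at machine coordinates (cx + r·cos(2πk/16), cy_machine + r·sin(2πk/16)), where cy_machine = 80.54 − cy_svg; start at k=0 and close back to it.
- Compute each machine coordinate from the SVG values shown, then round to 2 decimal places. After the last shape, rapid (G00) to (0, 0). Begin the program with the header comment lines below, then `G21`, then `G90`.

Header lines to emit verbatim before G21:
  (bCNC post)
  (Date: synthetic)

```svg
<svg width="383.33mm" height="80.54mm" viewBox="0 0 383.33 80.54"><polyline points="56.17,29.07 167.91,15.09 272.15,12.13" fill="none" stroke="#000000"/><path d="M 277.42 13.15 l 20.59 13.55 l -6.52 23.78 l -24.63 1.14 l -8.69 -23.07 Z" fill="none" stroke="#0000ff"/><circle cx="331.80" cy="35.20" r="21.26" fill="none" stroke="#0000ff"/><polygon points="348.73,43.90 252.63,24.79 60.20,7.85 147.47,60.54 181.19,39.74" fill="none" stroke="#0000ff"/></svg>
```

(bCNC post)
(Date: synthetic)
G21
G90
G00 X56.17 Y51.47
M4 S838
G1 X167.91 Y65.45 F1003
G1 X272.15 Y68.41
G00 X277.42 Y67.39
M4 S469
G1 X298.01 Y53.84 F1950
G1 X291.49 Y30.06
G1 X266.86 Y28.92
G1 X258.17 Y51.99
G1 X277.42 Y67.39
G00 X353.06 Y45.34
M4 S469
G1 X351.44 Y53.48 F1950
G1 X346.83 Y60.37
G1 X339.94 Y64.98
G1 X331.80 Y66.60
G1 X323.66 Y64.98
G1 X316.77 Y60.37
G1 X312.16 Y53.48
G1 X310.54 Y45.34
G1 X312.16 Y37.20
G1 X316.77 Y30.31
G1 X323.66 Y25.70
G1 X331.80 Y24.08
G1 X339.94 Y25.70
G1 X346.83 Y30.31
G1 X351.44 Y37.20
G1 X353.06 Y45.34
G00 X348.73 Y36.64
M4 S469
G1 X252.63 Y55.75 F1950
G1 X60.20 Y72.69
G1 X147.47 Y20.00
G1 X181.19 Y40.80
G1 X348.73 Y36.64
M5
G00 X0.00 Y0.00

viewBox `0 0 383.33 80.54` with mm width/height → 1 unit = 1 mm. Flip: y_m = 80.54 − y_svg.

**Shape 1** — `<polyline>` open polyline, stroke `#000000` → cut (S838, F1003). Machine vertices: (56.17,51.47) → (167.91,65.45) → (272.15,68.41). Open path.

**Shape 2** — `<path>` regular polygon, stroke `#0000ff` → score (S469, F1950). Machine vertices: (277.42,67.39) → (298.01,53.84) → (291.49,30.06) → (266.86,28.92) → (258.17,51.99) → (277.42,67.39). Closed: final G1 returns to the first vertex.

**Shape 3** — `<circle>` circle, stroke `#0000ff` → score (S469, F1950). Machine vertices: (353.06,45.34) → (351.44,53.48) → (346.83,60.37) → (339.94,64.98) → (331.80,66.60) → (323.66,64.98) → (316.77,60.37) → (312.16,53.48) → (310.54,45.34) → (312.16,37.20) → (316.77,30.31) → (323.66,25.70) → (331.80,24.08) → (339.94,25.70) → (346.83,30.31) → (351.44,37.20) → (353.06,45.34). Closed: final G1 returns to the first vertex.

**Shape 4** — `<polygon>` closed polygon, stroke `#0000ff` → score (S469, F1950). Machine vertices: (348.73,36.64) → (252.63,55.75) → (60.20,72.69) → (147.47,20.00) → (181.19,40.80) → (348.73,36.64). Closed: final G1 returns to the first vertex.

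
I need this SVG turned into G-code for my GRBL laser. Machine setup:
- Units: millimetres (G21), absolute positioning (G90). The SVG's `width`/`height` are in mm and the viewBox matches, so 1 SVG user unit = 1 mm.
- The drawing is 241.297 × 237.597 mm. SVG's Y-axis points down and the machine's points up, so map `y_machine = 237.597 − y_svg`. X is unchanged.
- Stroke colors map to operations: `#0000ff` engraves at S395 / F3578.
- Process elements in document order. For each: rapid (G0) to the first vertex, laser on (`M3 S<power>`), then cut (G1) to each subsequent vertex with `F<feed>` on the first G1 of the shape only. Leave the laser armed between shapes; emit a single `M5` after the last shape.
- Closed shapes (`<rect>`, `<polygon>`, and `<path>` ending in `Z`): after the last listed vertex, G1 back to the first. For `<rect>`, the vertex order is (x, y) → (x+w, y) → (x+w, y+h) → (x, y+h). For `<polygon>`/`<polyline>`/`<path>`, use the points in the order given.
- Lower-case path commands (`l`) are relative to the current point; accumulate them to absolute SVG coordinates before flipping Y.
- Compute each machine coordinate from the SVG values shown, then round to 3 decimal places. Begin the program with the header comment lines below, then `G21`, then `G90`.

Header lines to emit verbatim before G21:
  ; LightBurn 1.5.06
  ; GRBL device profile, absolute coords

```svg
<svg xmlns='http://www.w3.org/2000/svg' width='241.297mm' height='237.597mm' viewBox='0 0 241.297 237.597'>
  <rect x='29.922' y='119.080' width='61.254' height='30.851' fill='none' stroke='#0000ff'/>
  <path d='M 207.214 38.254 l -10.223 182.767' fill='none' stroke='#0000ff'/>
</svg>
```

Since the viewBox matches the mm dimensions, user units are millimetres directly. The only transform is the Y-flip y_m = 237.597 − y_svg.

Shape 1 is a rectangle drawn with `<rect>`. Its stroke #0000ff means engrave at S395, F3578. After flipping Y the toolpath is (29.922,118.517) → (91.176,118.517) → (91.176,87.666) → (29.922,87.666) → (29.922,118.517), returning to the start.

Shape 2 is a line segment drawn with `<path>`. Its stroke #0000ff means engrave at S395, F3578. After flipping Y the toolpath is (207.214,199.343) → (196.991,16.576).

; LightBurn 1.5.06
; GRBL device profile, absolute coords
G21
G90
G0 X29.922 Y118.517
M3 S395
G1 X91.176 Y118.517 F3578
G1 X91.176 Y87.666
G1 X29.922 Y87.666
G1 X29.922 Y118.517
G0 X207.214 Y199.343
M3 S395
G1 X196.991 Y16.576 F3578
M5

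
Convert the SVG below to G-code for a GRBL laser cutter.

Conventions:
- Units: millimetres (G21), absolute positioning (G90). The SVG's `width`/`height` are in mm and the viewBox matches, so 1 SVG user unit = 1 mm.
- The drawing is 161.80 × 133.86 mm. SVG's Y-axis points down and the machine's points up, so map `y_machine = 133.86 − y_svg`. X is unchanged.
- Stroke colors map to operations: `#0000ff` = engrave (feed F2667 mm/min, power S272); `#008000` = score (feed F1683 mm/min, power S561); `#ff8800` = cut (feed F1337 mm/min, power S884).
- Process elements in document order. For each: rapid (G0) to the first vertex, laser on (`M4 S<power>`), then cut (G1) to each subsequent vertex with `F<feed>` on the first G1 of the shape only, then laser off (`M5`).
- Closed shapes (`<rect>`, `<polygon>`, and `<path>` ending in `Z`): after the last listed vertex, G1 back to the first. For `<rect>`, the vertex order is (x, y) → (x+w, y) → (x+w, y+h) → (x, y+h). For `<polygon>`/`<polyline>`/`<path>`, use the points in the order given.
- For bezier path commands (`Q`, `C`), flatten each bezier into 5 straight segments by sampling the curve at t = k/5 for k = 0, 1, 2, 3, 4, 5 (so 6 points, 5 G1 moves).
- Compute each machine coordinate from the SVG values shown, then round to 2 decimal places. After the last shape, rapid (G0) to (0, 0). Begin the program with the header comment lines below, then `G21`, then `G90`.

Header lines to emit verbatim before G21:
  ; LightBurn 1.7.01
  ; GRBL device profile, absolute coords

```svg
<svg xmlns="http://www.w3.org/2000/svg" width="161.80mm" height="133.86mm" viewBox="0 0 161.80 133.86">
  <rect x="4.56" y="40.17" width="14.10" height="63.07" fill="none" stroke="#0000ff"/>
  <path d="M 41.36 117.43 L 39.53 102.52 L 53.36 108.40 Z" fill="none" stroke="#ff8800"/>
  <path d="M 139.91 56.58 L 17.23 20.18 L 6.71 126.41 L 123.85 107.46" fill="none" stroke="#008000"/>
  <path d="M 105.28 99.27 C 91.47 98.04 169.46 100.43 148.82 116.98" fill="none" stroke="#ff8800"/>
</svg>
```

; LightBurn 1.7.01
; GRBL device profile, absolute coords
G21
G90
G0 X4.56 Y93.69
M4 S272
G1 X18.66 Y93.69 F2667
G1 X18.66 Y30.62
G1 X4.56 Y30.62
G1 X4.56 Y93.69
M5
G0 X41.36 Y16.43
M4 S884
G1 X39.53 Y31.34 F1337
G1 X53.36 Y25.46
G1 X41.36 Y16.43
M5
G0 X139.91 Y77.28
M4 S561
G1 X17.23 Y113.68 F1683
G1 X6.71 Y7.45
G1 X123.85 Y26.40
M5
G0 X105.28 Y34.59
M4 S884
G1 X106.49 Y34.81 F1337
G1 X120.58 Y33.65
G1 X138.43 Y30.62
G1 X150.89 Y25.20
G1 X148.82 Y16.88
M5
G0 X0.00 Y0.00

1 u = 1 mm; y_m = 133.86 − y.

[1] `<rect>` rectangle, #0000ff→engrave S272 F2667: (4.56,93.69) → (18.66,93.69) → (18.66,30.62) → (4.56,30.62) → (4.56,93.69) (closed)

[2] `<path>` regular polygon, #ff8800→cut S884 F1337: (41.36,16.43) → (39.53,31.34) → (53.36,25.46) → (41.36,16.43) (closed)

[3] `<path>` open polyline, #008000→score S561 F1683: (139.91,77.28) → (17.23,113.68) → (6.71,7.45) → (123.85,26.40)

[4] `<path>` cubic bezier, #ff8800→cut S884 F1337: (105.28,34.59) → (106.49,34.81) → (120.58,33.65) → (138.43,30.62) → (150.89,25.20) → (148.82,16.88)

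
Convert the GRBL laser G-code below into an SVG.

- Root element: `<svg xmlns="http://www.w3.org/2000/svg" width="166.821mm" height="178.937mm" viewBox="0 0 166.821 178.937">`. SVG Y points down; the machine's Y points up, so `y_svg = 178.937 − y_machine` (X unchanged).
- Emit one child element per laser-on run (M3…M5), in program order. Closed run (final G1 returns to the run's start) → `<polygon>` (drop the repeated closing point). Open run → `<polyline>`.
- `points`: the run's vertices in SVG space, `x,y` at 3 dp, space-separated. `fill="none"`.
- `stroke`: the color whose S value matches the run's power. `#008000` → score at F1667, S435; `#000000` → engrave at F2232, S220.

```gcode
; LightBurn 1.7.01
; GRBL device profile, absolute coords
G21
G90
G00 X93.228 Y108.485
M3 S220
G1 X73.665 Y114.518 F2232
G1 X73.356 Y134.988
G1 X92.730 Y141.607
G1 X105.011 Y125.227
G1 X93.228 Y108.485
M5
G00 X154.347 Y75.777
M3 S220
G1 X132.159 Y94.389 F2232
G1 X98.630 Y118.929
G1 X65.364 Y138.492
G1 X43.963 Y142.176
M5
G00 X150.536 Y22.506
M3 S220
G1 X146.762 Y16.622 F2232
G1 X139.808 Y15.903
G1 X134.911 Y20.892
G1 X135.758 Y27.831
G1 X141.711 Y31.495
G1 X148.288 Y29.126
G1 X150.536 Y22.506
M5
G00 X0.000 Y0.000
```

Machine Y-up, SVG Y-down with viewBox height 178.937, so y_svg = 178.937 − y_machine; X carries over. Every run uses S220, so all elements get stroke `#000000` (engrave).

Run 1: The run returns to its start, so emit a `<polygon>` with points (Y-flipped): 93.228,70.452 73.665,64.419 73.356,43.949 92.730,37.330 105.011,53.710.

Run 2: The run is open, so emit a `<polyline>` with points (Y-flipped): 154.347,103.160 132.159,84.548 98.630,60.008 65.364,40.445 43.963,36.761.

Run 3: The run returns to its start, so emit a `<polygon>` with points (Y-flipped): 150.536,156.431 146.762,162.315 139.808,163.034 134.911,158.045 135.758,151.106 141.711,147.442 148.288,149.811.

<svg xmlns="http://www.w3.org/2000/svg" width="166.821mm" height="178.937mm" viewBox="0 0 166.821 178.937">
  <polygon points="93.228,70.452 73.665,64.419 73.356,43.949 92.730,37.330 105.011,53.710" fill="none" stroke="#000000"/>
  <polyline points="154.347,103.160 132.159,84.548 98.630,60.008 65.364,40.445 43.963,36.761" fill="none" stroke="#000000"/>
  <polygon points="150.536,156.431 146.762,162.315 139.808,163.034 134.911,158.045 135.758,151.106 141.711,147.442 148.288,149.811" fill="none" stroke="#000000"/>
</svg>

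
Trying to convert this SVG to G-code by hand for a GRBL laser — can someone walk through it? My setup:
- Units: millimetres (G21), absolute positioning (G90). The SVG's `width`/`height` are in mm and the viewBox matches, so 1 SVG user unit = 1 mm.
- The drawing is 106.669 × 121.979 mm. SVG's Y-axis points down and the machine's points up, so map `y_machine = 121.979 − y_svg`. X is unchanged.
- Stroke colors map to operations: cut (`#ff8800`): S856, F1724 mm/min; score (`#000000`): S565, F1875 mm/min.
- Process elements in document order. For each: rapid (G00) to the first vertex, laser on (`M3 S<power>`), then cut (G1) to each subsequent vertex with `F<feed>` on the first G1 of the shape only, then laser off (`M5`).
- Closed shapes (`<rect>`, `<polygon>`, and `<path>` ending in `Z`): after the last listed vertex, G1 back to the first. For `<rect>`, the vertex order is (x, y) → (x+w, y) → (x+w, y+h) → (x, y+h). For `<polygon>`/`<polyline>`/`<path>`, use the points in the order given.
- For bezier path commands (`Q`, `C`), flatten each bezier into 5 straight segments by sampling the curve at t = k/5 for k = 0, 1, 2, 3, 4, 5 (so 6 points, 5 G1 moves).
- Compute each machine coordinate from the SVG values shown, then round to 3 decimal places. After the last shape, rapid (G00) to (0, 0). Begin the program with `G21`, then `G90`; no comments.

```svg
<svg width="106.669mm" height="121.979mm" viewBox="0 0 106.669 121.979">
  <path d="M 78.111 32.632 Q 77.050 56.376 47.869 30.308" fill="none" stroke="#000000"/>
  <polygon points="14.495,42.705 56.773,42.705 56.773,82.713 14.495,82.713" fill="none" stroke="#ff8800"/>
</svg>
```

G21
G90
G00 X78.111 Y89.347
M3 S565
G1 X76.562 Y81.842 F1875
G1 X72.763 Y78.322
G1 X66.715 Y78.787
G1 X58.417 Y83.236
G1 X47.869 Y91.671
M5
G00 X14.495 Y79.274
M3 S856
G1 X56.773 Y79.274 F1724
G1 X56.773 Y39.266
G1 X14.495 Y39.266
G1 X14.495 Y79.274
M5
G00 X0.000 Y0.000

viewBox `0 0 106.669 121.979` with mm width/height → 1 unit = 1 mm. Flip: y_m = 121.979 − y_svg.

**Shape 1** — `<path>` quadratic bezier, stroke `#000000` → score (S565, F1875). Control points (SVG): P0=(78.111,32.632), P1=(77.050,56.376), P2=(47.869,30.308); sampled at t=k/5. Machine vertices: (78.111,89.347) → (76.562,81.842) → (72.763,78.322) → (66.715,78.787) → (58.417,83.236) → (47.869,91.671). Open path.

**Shape 2** — `<polygon>` rectangle, stroke `#ff8800` → cut (S856, F1724). Machine vertices: (14.495,79.274) → (56.773,79.274) → (56.773,39.266) → (14.495,39.266) → (14.495,79.274). Closed: final G1 returns to the first vertex.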